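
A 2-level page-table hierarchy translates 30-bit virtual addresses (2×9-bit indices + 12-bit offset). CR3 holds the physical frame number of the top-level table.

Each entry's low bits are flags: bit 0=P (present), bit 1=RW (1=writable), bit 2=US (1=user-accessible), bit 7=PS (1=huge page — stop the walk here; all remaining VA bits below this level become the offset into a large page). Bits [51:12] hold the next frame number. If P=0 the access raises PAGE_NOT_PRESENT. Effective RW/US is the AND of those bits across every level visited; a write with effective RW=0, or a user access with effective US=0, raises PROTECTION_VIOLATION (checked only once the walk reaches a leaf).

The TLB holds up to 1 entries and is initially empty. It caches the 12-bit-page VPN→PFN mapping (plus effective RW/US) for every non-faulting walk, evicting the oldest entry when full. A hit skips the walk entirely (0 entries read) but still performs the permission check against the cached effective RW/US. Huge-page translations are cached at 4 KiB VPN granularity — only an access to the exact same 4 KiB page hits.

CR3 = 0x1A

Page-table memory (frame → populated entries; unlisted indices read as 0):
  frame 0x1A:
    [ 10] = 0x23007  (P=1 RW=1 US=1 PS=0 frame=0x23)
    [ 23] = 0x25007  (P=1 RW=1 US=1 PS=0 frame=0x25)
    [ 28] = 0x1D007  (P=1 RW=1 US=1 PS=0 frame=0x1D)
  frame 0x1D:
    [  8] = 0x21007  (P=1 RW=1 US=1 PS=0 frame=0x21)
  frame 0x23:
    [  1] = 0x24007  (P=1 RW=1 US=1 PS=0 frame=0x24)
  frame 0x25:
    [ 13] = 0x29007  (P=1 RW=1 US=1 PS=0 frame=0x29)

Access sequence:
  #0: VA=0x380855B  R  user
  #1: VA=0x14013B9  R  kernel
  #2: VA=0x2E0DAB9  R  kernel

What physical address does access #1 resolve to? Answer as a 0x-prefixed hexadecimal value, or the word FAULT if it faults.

Trace:
#0 VA=0x380855B (r,user):
  [0] read 0x1A idx=28: raw=0x1D007 flags P=1 W=1 U=1 S=0
  [1] read 0x1D idx=8: raw=0x21007 flags P=1 W=1 U=1 S=0
  → PA=0x2155B  (2 entries read)
#1 VA=0x14013B9 (r,kernel):
  [0] read 0x1A idx=10: raw=0x23007 flags P=1 W=1 U=1 S=0
  [1] read 0x23 idx=1: raw=0x24007 flags P=1 W=1 U=1 S=0
  → PA=0x243B9  (2 entries read)
#2 VA=0x2E0DAB9 (r,kernel):
  [0] read 0x1A idx=23: raw=0x25007 flags P=1 W=1 U=1 S=0
  [1] read 0x25 idx=13: raw=0x29007 flags P=1 W=1 U=1 S=0
  → PA=0x29AB9  (2 entries read)

Access #1 PA: 0x243B9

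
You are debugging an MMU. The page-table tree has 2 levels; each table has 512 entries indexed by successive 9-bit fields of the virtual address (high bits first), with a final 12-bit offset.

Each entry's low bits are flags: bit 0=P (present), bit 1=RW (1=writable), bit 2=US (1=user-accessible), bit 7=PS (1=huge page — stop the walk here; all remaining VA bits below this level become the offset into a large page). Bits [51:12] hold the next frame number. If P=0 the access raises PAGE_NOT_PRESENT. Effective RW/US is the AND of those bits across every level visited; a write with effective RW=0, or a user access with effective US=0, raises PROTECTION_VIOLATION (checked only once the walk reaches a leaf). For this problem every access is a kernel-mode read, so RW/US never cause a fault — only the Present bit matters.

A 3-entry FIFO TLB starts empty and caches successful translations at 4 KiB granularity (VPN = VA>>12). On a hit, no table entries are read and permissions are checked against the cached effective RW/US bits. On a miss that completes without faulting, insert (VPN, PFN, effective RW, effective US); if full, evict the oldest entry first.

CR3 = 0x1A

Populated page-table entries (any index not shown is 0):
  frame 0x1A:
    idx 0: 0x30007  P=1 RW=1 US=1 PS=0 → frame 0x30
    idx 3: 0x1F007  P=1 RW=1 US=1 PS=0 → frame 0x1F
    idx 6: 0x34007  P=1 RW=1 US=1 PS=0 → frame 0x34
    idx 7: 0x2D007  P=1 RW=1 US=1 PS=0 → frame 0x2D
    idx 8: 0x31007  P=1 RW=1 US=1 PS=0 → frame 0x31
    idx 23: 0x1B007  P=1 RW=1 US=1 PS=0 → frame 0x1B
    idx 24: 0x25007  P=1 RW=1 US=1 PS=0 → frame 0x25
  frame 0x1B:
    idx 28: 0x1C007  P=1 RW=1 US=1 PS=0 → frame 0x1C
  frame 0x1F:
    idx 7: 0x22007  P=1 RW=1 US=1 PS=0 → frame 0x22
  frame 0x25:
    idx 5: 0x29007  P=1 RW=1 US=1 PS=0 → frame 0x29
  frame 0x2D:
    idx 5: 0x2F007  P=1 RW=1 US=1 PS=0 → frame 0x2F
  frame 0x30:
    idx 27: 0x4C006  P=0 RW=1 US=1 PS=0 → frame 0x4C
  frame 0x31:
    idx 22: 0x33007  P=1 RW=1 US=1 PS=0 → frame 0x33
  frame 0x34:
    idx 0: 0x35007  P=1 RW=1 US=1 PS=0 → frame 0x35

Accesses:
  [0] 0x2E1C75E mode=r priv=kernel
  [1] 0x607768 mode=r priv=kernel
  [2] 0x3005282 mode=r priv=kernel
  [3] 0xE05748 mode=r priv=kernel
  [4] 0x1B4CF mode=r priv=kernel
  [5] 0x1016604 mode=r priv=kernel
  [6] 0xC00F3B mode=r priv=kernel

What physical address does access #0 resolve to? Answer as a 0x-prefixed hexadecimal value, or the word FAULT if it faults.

Walk each access:
#0 VA=0x2E1C75E (r,kernel):
  L0: frame=0x1A idx=23 entry=0x1B007 [P=1 RW=1 US=1 PS=0]
  L1: frame=0x1B idx=28 entry=0x1C007 [P=1 RW=1 US=1 PS=0]
  ⇒ phys 0x1C75E  [2 reads]
#1 VA=0x607768 (r,kernel):
  L0: frame=0x1A idx=3 entry=0x1F007 [P=1 RW=1 US=1 PS=0]
  L1: frame=0x1F idx=7 entry=0x22007 [P=1 RW=1 US=1 PS=0]
  ⇒ phys 0x22768  [2 reads]
#2 VA=0x3005282 (r,kernel):
  L0: frame=0x1A idx=24 entry=0x25007 [P=1 RW=1 US=1 PS=0]
  L1: frame=0x25 idx=5 entry=0x29007 [P=1 RW=1 US=1 PS=0]
  ⇒ phys 0x29282  [2 reads]
#3 VA=0xE05748 (r,kernel):
  L0: frame=0x1A idx=7 entry=0x2D007 [P=1 RW=1 US=1 PS=0]
  L1: frame=0x2D idx=5 entry=0x2F007 [P=1 RW=1 US=1 PS=0]
  ⇒ phys 0x2F748  [2 reads]
#4 VA=0x1B4CF (r,kernel):
  L0: frame=0x1A idx=0 entry=0x30007 [P=1 RW=1 US=1 PS=0]
  L1: frame=0x30 idx=27 entry=0x4C006 [P=0 RW=1 US=1 PS=0]
  → PAGE_NOT_PRESENT  (2 entries read)
#5 VA=0x1016604 (r,kernel):
  L0: frame=0x1A idx=8 entry=0x31007 [P=1 RW=1 US=1 PS=0]
  L1: frame=0x31 idx=22 entry=0x33007 [P=1 RW=1 US=1 PS=0]
  ⇒ phys 0x33604  [2 reads]
#6 VA=0xC00F3B (r,kernel):
  L0: frame=0x1A idx=6 entry=0x34007 [P=1 RW=1 US=1 PS=0]
  L1: frame=0x34 idx=0 entry=0x35007 [P=1 RW=1 US=1 PS=0]
  ⇒ phys 0x35F3B  [2 reads]

Access #0 PA: 0x1C75E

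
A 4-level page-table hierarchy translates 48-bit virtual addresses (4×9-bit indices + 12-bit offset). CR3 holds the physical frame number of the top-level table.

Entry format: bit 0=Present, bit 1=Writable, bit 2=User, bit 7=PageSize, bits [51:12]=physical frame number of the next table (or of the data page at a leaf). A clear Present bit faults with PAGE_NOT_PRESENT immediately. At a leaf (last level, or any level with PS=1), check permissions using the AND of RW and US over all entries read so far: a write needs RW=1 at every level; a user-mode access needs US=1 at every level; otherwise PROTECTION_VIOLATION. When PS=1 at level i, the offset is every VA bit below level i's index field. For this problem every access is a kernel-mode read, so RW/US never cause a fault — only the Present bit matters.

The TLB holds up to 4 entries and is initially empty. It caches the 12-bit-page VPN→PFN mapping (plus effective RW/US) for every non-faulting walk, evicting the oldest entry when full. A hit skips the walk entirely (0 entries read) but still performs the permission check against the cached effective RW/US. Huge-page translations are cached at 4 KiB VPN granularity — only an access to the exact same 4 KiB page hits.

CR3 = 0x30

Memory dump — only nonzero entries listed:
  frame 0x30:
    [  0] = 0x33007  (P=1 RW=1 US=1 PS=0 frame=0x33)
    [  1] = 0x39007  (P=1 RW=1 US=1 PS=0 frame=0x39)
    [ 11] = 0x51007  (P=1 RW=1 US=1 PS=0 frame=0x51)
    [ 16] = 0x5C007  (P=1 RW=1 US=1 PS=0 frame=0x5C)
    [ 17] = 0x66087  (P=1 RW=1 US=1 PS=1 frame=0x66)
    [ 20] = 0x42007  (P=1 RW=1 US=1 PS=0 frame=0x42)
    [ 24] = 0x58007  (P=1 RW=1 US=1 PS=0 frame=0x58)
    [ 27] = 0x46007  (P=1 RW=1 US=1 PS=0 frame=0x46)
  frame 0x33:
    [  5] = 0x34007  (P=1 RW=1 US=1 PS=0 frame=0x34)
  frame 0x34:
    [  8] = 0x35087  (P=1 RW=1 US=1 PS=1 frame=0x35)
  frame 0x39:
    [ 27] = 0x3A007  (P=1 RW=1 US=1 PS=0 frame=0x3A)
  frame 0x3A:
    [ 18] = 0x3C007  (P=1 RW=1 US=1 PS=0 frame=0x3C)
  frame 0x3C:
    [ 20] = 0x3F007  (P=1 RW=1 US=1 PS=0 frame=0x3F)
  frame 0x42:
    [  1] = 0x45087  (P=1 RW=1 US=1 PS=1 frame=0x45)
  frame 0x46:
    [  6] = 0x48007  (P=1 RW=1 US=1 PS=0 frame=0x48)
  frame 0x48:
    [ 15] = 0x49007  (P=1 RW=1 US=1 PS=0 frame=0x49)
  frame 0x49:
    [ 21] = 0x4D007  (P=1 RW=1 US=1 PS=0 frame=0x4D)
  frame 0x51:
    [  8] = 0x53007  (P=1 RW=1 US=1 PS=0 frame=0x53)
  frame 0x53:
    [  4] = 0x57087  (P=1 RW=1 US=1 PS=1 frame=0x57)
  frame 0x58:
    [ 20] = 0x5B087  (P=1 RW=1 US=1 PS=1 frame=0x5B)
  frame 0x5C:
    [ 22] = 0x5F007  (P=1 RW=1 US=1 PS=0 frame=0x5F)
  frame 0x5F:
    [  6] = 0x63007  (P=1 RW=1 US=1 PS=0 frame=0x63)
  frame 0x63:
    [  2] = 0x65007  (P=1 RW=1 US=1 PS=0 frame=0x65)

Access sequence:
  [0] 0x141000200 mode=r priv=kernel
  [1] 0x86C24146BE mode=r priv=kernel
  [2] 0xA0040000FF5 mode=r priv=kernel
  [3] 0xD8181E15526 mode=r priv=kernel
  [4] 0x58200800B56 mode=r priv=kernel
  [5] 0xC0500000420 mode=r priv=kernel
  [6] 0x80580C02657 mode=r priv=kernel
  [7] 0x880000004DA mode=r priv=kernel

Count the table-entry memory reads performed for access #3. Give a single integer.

Per-access translation:
#0 VA=0x141000200 (r,kernel):
  lvl0: tbl 0x30, slot 0 ⇒ 0x33007 (P1/RW1/US1/PS0)
  lvl1: tbl 0x33, slot 5 ⇒ 0x34007 (P1/RW1/US1/PS0)
  lvl2: tbl 0x34, slot 8 ⇒ 0x35087 (P1/RW1/US1/PS1)
  ⇒ phys 0x35200 (huge @L2)  [3 reads]
#1 VA=0x86C24146BE (r,kernel):
  lvl0: tbl 0x30, slot 1 ⇒ 0x39007 (P1/RW1/US1/PS0)
  lvl1: tbl 0x39, slot 27 ⇒ 0x3A007 (P1/RW1/US1/PS0)
  lvl2: tbl 0x3A, slot 18 ⇒ 0x3C007 (P1/RW1/US1/PS0)
  lvl3: tbl 0x3C, slot 20 ⇒ 0x3F007 (P1/RW1/US1/PS0)
  ⇒ phys 0x3F6BE  [4 reads]
#2 VA=0xA0040000FF5 (r,kernel):
  lvl0: tbl 0x30, slot 20 ⇒ 0x42007 (P1/RW1/US1/PS0)
  lvl1: tbl 0x42, slot 1 ⇒ 0x45087 (P1/RW1/US1/PS1)
  ⇒ phys 0x45FF5 (huge @L1)  [2 reads]
#3 VA=0xD8181E15526 (r,kernel):
  lvl0: tbl 0x30, slot 27 ⇒ 0x46007 (P1/RW1/US1/PS0)
  lvl1: tbl 0x46, slot 6 ⇒ 0x48007 (P1/RW1/US1/PS0)
  lvl2: tbl 0x48, slot 15 ⇒ 0x49007 (P1/RW1/US1/PS0)
  lvl3: tbl 0x49, slot 21 ⇒ 0x4D007 (P1/RW1/US1/PS0)
  ⇒ phys 0x4D526  [4 reads]
#4 VA=0x58200800B56 (r,kernel):
  lvl0: tbl 0x30, slot 11 ⇒ 0x51007 (P1/RW1/US1/PS0)
  lvl1: tbl 0x51, slot 8 ⇒ 0x53007 (P1/RW1/US1/PS0)
  lvl2: tbl 0x53, slot 4 ⇒ 0x57087 (P1/RW1/US1/PS1)
  ⇒ phys 0x57B56 (huge @L2)  [3 reads]
#5 VA=0xC0500000420 (r,kernel):
  lvl0: tbl 0x30, slot 24 ⇒ 0x58007 (P1/RW1/US1/PS0)
  lvl1: tbl 0x58, slot 20 ⇒ 0x5B087 (P1/RW1/US1/PS1)
  ⇒ phys 0x5B420 (huge @L1)  [2 reads]
#6 VA=0x80580C02657 (r,kernel):
  lvl0: tbl 0x30, slot 16 ⇒ 0x5C007 (P1/RW1/US1/PS0)
  lvl1: tbl 0x5C, slot 22 ⇒ 0x5F007 (P1/RW1/US1/PS0)
  lvl2: tbl 0x5F, slot 6 ⇒ 0x63007 (P1/RW1/US1/PS0)
  lvl3: tbl 0x63, slot 2 ⇒ 0x65007 (P1/RW1/US1/PS0)
  ⇒ phys 0x65657  [4 reads]
#7 VA=0x880000004DA (r,kernel):
  lvl0: tbl 0x30, slot 17 ⇒ 0x66087 (P1/RW1/US1/PS1)
  ⇒ phys 0x664DA (huge @L0)  [1 reads]

Entries read for #3: 4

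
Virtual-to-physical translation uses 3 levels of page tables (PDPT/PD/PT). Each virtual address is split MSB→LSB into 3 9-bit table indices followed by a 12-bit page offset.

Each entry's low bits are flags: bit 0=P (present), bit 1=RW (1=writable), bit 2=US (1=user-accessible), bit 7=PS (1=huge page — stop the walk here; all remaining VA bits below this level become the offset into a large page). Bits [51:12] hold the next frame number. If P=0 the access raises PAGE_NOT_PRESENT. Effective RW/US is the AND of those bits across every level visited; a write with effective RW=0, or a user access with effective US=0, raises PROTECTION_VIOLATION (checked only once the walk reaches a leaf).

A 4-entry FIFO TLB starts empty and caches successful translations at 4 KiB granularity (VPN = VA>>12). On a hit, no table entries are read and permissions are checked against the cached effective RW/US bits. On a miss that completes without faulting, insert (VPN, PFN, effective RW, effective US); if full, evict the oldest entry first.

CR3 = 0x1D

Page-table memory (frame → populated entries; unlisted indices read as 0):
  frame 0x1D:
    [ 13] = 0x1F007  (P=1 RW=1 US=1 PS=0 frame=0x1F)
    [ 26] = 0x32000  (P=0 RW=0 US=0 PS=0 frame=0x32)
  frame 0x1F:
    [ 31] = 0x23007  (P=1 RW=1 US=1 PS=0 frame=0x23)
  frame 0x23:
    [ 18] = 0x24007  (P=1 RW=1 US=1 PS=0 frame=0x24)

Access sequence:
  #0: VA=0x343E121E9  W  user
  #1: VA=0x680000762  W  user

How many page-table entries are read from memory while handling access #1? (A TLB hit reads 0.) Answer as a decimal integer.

Per-access translation:
#0 VA=0x343E121E9 (w,user):
  L0: frame=0x1D idx=13 entry=0x1F007 [P=1 RW=1 US=1 PS=0]
  L1: frame=0x1F idx=31 entry=0x23007 [P=1 RW=1 US=1 PS=0]
  L2: frame=0x23 idx=18 entry=0x24007 [P=1 RW=1 US=1 PS=0]
  ✓ 0x241E9  — 3 lookups
#1 VA=0x680000762 (w,user):
  L0: frame=0x1D idx=26 entry=0x32000 [P=0 RW=0 US=0 PS=0]
  ⇒ fault: PAGE_NOT_PRESENT  — 1 lookups

Entries read for #1: 1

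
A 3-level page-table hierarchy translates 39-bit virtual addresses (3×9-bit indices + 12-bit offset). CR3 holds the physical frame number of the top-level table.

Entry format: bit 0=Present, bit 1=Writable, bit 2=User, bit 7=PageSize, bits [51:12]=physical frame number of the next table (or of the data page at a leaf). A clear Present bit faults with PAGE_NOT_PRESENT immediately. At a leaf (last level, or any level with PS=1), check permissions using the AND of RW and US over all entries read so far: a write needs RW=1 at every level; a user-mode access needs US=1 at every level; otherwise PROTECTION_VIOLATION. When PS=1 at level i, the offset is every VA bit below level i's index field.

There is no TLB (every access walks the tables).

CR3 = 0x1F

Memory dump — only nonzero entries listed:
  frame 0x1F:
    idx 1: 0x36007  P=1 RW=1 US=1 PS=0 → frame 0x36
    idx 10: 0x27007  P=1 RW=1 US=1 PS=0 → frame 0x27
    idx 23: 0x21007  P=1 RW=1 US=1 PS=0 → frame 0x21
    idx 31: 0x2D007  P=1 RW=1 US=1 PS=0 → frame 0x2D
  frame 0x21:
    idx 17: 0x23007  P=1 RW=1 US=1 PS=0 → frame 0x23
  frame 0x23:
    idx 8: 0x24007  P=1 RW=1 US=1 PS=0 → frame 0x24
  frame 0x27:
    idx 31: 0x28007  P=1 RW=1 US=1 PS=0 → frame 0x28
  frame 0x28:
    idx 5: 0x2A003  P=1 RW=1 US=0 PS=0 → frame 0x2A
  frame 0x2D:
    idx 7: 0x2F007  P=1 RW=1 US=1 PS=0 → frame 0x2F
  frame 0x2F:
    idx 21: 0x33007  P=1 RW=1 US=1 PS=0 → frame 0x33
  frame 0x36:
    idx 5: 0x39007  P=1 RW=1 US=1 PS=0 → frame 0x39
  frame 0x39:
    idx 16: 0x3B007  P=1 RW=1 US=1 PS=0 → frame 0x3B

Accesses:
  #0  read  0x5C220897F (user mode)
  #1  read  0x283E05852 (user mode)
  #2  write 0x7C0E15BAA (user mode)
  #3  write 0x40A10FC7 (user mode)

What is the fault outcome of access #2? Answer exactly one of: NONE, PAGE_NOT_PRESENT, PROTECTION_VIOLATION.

Walk each access:
#0 VA=0x5C220897F (r,user):
  [0] read 0x1F idx=23: raw=0x21007 flags P=1 W=1 U=1 S=0
  [1] read 0x21 idx=17: raw=0x23007 flags P=1 W=1 U=1 S=0
  [2] read 0x23 idx=8: raw=0x24007 flags P=1 W=1 U=1 S=0
  ✓ 0x2497F  — 3 lookups
#1 VA=0x283E05852 (r,user):
  [0] read 0x1F idx=10: raw=0x27007 flags P=1 W=1 U=1 S=0
  [1] read 0x27 idx=31: raw=0x28007 flags P=1 W=1 U=1 S=0
  [2] read 0x28 idx=5: raw=0x2A003 flags P=1 W=1 U=0 S=0
  ⇒ fault: PROTECTION_VIOLATION  — 3 lookups
#2 VA=0x7C0E15BAA (w,user):
  [0] read 0x1F idx=31: raw=0x2D007 flags P=1 W=1 U=1 S=0
  [1] read 0x2D idx=7: raw=0x2F007 flags P=1 W=1 U=1 S=0
  [2] read 0x2F idx=21: raw=0x33007 flags P=1 W=1 U=1 S=0
  ✓ 0x33BAA  — 3 lookups
#3 VA=0x40A10FC7 (w,user):
  [0] read 0x1F idx=1: raw=0x36007 flags P=1 W=1 U=1 S=0
  [1] read 0x36 idx=5: raw=0x39007 flags P=1 W=1 U=1 S=0
  [2] read 0x39 idx=16: raw=0x3B007 flags P=1 W=1 U=1 S=0
  ✓ 0x3BFC7  — 3 lookups

Access #2 fault: NONE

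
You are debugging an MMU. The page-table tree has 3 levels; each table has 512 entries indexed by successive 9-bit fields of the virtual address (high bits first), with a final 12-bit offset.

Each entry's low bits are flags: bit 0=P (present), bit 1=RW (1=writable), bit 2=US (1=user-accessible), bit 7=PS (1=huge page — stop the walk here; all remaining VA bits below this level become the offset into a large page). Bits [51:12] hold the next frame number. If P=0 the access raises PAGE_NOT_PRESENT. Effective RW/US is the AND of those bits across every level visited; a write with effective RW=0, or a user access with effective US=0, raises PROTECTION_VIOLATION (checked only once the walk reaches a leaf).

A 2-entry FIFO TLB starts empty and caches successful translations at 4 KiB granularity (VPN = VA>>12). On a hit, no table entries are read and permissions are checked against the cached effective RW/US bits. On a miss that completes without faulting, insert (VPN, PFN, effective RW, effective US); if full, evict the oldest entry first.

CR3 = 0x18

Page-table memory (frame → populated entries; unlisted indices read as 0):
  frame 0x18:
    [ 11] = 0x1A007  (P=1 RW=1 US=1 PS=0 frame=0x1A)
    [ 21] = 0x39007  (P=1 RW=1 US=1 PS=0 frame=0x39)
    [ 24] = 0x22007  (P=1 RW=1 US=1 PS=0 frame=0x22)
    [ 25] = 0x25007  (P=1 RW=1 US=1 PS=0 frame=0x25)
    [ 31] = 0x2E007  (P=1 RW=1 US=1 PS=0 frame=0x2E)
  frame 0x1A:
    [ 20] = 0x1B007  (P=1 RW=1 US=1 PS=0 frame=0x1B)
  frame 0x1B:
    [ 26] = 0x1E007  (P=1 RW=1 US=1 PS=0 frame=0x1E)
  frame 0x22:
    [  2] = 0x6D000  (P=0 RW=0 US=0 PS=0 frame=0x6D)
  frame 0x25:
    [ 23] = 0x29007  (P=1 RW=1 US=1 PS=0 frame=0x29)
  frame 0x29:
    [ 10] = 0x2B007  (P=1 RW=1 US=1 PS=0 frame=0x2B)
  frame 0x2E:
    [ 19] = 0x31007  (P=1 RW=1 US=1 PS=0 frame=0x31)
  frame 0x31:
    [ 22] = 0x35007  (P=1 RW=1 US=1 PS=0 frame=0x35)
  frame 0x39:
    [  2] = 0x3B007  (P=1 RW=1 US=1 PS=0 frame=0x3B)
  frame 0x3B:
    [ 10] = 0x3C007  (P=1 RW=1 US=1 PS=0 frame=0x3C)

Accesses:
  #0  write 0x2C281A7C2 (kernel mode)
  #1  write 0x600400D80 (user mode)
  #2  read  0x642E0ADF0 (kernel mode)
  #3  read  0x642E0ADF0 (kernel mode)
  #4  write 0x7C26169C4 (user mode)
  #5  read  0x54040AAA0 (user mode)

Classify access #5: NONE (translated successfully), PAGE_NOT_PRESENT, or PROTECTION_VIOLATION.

Walk each access:
#0 VA=0x2C281A7C2 (w,kernel):
  L0: frame=0x18 idx=11 entry=0x1A007 [P=1 RW=1 US=1 PS=0]
  L1: frame=0x1A idx=20 entry=0x1B007 [P=1 RW=1 US=1 PS=0]
  L2: frame=0x1B idx=26 entry=0x1E007 [P=1 RW=1 US=1 PS=0]
  ⇒ phys 0x1E7C2  [3 reads]
#1 VA=0x600400D80 (w,user):
  L0: frame=0x18 idx=24 entry=0x22007 [P=1 RW=1 US=1 PS=0]
  L1: frame=0x22 idx=2 entry=0x6D000 [P=0 RW=0 US=0 PS=0]
  ✗ PAGE_NOT_PRESENT  [2 reads]
#2 VA=0x642E0ADF0 (r,kernel):
  L0: frame=0x18 idx=25 entry=0x25007 [P=1 RW=1 US=1 PS=0]
  L1: frame=0x25 idx=23 entry=0x29007 [P=1 RW=1 US=1 PS=0]
  L2: frame=0x29 idx=10 entry=0x2B007 [P=1 RW=1 US=1 PS=0]
  ⇒ phys 0x2BDF0  [3 reads]
#3 VA=0x642E0ADF0 (r,kernel):
  TLB hit vpn=0x642E0A → PA=0x2BDF0
#4 VA=0x7C26169C4 (w,user):
  L0: frame=0x18 idx=31 entry=0x2E007 [P=1 RW=1 US=1 PS=0]
  L1: frame=0x2E idx=19 entry=0x31007 [P=1 RW=1 US=1 PS=0]
  L2: frame=0x31 idx=22 entry=0x35007 [P=1 RW=1 US=1 PS=0]
  ⇒ phys 0x359C4  [3 reads]
#5 VA=0x54040AAA0 (r,user):
  L0: frame=0x18 idx=21 entry=0x39007 [P=1 RW=1 US=1 PS=0]
  L1: frame=0x39 idx=2 entry=0x3B007 [P=1 RW=1 US=1 PS=0]
  L2: frame=0x3B idx=10 entry=0x3C007 [P=1 RW=1 US=1 PS=0]
  ⇒ phys 0x3CAA0  [3 reads]

Access #5 fault: NONE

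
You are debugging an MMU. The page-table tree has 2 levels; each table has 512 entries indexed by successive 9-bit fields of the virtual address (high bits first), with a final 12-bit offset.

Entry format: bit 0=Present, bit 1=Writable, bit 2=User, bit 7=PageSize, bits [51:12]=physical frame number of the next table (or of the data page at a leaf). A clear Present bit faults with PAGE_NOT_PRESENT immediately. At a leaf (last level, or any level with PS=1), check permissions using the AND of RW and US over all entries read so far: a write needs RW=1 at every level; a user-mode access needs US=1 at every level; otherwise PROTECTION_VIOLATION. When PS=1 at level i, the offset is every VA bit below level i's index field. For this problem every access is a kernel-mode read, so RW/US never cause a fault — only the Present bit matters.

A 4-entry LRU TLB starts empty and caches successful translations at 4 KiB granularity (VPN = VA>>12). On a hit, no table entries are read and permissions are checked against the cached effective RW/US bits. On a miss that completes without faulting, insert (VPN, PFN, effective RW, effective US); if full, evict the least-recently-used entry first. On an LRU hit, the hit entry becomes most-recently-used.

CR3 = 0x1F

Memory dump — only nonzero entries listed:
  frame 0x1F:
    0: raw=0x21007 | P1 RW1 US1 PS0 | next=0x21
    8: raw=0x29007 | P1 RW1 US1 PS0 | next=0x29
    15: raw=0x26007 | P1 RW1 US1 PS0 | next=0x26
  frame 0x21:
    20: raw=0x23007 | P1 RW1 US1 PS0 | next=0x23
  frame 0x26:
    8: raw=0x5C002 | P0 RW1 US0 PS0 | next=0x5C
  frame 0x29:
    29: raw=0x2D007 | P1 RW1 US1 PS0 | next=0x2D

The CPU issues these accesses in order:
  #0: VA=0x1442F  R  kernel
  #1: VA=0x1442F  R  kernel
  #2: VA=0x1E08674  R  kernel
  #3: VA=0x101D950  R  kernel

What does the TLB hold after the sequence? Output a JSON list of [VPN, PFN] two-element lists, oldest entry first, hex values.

Trace:
#0 VA=0x1442F (r,kernel):
  [0] read 0x1F idx=0: raw=0x21007 flags P=1 W=1 U=1 S=0
  [1] read 0x21 idx=20: raw=0x23007 flags P=1 W=1 U=1 S=0
  → PA=0x2342F  (2 entries read)
#1 VA=0x1442F (r,kernel):
  TLB hit vpn=0x14 → PA=0x2342F
#2 VA=0x1E08674 (r,kernel):
  [0] read 0x1F idx=15: raw=0x26007 flags P=1 W=1 U=1 S=0
  [1] read 0x26 idx=8: raw=0x5C002 flags P=0 W=1 U=0 S=0
  ✗ PAGE_NOT_PRESENT  [2 reads]
#3 VA=0x101D950 (r,kernel):
  [0] read 0x1F idx=8: raw=0x29007 flags P=1 W=1 U=1 S=0
  [1] read 0x29 idx=29: raw=0x2D007 flags P=1 W=1 U=1 S=0
  → PA=0x2D950  (2 entries read)

TLB: [["0x14", "0x23"], ["0x101D", "0x2D"]]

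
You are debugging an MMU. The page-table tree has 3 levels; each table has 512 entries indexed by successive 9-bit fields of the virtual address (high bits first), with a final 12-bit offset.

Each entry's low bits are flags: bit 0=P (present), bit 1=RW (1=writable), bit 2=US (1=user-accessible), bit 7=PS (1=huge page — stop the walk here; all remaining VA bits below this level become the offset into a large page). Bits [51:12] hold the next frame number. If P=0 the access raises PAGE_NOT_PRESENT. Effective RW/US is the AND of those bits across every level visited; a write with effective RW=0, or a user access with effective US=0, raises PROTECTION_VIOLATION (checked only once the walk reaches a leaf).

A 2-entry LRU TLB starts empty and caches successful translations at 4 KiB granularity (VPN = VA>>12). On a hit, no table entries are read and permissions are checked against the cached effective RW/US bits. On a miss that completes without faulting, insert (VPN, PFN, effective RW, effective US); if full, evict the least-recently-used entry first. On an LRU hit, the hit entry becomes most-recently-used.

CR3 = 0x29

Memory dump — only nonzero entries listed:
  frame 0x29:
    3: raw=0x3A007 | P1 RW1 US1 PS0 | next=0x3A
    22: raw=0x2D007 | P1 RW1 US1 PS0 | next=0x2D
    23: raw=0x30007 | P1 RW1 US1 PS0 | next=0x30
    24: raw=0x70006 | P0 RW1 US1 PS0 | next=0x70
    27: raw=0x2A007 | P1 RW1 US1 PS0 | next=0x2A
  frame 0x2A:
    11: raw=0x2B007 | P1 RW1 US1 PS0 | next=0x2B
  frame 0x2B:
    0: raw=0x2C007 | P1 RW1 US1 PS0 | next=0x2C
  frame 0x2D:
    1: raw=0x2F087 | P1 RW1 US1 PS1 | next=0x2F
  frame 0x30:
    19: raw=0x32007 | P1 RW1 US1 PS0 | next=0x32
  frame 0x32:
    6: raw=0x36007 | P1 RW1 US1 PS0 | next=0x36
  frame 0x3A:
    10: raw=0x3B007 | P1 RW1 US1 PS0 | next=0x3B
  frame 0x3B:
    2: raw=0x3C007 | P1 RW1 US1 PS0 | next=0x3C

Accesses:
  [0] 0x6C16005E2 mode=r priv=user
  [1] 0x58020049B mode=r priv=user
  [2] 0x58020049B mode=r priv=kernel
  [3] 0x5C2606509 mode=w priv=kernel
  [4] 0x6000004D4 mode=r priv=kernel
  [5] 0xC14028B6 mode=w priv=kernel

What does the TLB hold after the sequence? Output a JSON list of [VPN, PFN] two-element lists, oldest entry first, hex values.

Walk each access:
#0 VA=0x6C16005E2 (r,user):
  [0] read 0x29 idx=27: raw=0x2A007 flags P=1 W=1 U=1 S=0
  [1] read 0x2A idx=11: raw=0x2B007 flags P=1 W=1 U=1 S=0
  [2] read 0x2B idx=0: raw=0x2C007 flags P=1 W=1 U=1 S=0
  ⇒ phys 0x2C5E2  [3 reads]
#1 VA=0x58020049B (r,user):
  [0] read 0x29 idx=22: raw=0x2D007 flags P=1 W=1 U=1 S=0
  [1] read 0x2D idx=1: raw=0x2F087 flags P=1 W=1 U=1 S=1
  ⇒ phys 0x2F49B (huge @L1)  [2 reads]
#2 VA=0x58020049B (r,kernel):
  TLB hit vpn=0x580200 → PA=0x2F49B
#3 VA=0x5C2606509 (w,kernel):
  [0] read 0x29 idx=23: raw=0x30007 flags P=1 W=1 U=1 S=0
  [1] read 0x30 idx=19: raw=0x32007 flags P=1 W=1 U=1 S=0
  [2] read 0x32 idx=6: raw=0x36007 flags P=1 W=1 U=1 S=0
  ⇒ phys 0x36509  [3 reads]
#4 VA=0x6000004D4 (r,kernel):
  [0] read 0x29 idx=24: raw=0x70006 flags P=0 W=1 U=1 S=0
  ⇒ fault: PAGE_NOT_PRESENT  — 1 lookups
#5 VA=0xC14028B6 (w,kernel):
  [0] read 0x29 idx=3: raw=0x3A007 flags P=1 W=1 U=1 S=0
  [1] read 0x3A idx=10: raw=0x3B007 flags P=1 W=1 U=1 S=0
  [2] read 0x3B idx=2: raw=0x3C007 flags P=1 W=1 U=1 S=0
  ⇒ phys 0x3C8B6  [3 reads]

TLB: [["0x5C2606", "0x36"], ["0xC1402", "0x3C"]]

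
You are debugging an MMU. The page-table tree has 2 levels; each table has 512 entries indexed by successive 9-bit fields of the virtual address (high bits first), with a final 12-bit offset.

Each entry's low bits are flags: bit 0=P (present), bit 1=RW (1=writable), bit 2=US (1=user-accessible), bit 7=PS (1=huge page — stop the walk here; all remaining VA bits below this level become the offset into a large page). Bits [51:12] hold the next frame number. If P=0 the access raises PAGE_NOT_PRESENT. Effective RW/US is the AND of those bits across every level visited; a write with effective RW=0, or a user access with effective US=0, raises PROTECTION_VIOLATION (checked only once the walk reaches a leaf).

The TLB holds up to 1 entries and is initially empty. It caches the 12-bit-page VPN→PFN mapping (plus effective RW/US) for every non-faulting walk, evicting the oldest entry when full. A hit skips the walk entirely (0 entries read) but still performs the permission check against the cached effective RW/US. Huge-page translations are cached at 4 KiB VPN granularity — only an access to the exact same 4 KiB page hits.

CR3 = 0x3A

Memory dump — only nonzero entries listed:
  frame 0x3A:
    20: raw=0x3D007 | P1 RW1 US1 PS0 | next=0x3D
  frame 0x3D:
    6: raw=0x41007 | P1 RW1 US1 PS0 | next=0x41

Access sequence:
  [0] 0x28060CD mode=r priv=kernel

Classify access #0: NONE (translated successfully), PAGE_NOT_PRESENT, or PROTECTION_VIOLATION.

Per-access translation:
#0 VA=0x28060CD (r,kernel):
  [0] read 0x3A idx=20: raw=0x3D007 flags P=1 W=1 U=1 S=0
  [1] read 0x3D idx=6: raw=0x41007 flags P=1 W=1 U=1 S=0
  ⇒ phys 0x410CD  [2 reads]

Access #0 fault: NONE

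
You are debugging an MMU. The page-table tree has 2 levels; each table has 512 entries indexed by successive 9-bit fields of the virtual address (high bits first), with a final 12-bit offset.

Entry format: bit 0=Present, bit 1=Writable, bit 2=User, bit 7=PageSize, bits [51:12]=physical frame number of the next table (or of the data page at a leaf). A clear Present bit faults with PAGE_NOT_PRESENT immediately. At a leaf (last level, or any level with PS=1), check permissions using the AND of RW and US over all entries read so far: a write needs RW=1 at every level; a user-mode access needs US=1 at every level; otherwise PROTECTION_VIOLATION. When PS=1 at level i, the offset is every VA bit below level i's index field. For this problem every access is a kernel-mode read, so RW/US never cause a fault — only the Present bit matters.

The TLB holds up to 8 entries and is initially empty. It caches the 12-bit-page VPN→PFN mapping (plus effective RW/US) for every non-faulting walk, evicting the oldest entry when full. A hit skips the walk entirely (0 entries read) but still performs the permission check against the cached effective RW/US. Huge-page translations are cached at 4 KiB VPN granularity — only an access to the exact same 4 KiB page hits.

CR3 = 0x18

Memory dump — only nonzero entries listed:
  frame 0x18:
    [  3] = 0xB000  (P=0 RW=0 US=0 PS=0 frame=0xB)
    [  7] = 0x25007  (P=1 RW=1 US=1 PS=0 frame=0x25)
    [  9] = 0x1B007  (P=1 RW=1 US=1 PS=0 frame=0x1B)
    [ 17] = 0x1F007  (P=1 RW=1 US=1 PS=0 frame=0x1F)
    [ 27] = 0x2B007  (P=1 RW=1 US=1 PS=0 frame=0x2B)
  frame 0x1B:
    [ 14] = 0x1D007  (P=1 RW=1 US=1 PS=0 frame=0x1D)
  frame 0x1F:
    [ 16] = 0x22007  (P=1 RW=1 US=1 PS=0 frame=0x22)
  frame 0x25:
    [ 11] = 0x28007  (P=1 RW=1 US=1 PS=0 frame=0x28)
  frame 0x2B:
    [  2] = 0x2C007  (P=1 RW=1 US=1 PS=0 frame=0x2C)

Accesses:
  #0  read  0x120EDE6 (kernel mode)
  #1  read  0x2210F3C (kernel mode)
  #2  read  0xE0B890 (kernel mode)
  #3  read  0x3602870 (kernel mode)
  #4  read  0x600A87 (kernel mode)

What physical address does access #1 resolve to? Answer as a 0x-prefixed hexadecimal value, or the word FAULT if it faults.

Walk each access:
#0 VA=0x120EDE6 (r,kernel):
  L0: frame=0x18 idx=9 entry=0x1B007 [P=1 RW=1 US=1 PS=0]
  L1: frame=0x1B idx=14 entry=0x1D007 [P=1 RW=1 US=1 PS=0]
  ✓ 0x1DDE6  — 2 lookups
#1 VA=0x2210F3C (r,kernel):
  L0: frame=0x18 idx=17 entry=0x1F007 [P=1 RW=1 US=1 PS=0]
  L1: frame=0x1F idx=16 entry=0x22007 [P=1 RW=1 US=1 PS=0]
  ✓ 0x22F3C  — 2 lookups
#2 VA=0xE0B890 (r,kernel):
  L0: frame=0x18 idx=7 entry=0x25007 [P=1 RW=1 US=1 PS=0]
  L1: frame=0x25 idx=11 entry=0x28007 [P=1 RW=1 US=1 PS=0]
  ✓ 0x28890  — 2 lookups
#3 VA=0x3602870 (r,kernel):
  L0: frame=0x18 idx=27 entry=0x2B007 [P=1 RW=1 US=1 PS=0]
  L1: frame=0x2B idx=2 entry=0x2C007 [P=1 RW=1 US=1 PS=0]
  ✓ 0x2C870  — 2 lookups
#4 VA=0x600A87 (r,kernel):
  L0: frame=0x18 idx=3 entry=0xB000 [P=0 RW=0 US=0 PS=0]
  ✗ PAGE_NOT_PRESENT  [1 reads]

Access #1 PA: 0x22F3C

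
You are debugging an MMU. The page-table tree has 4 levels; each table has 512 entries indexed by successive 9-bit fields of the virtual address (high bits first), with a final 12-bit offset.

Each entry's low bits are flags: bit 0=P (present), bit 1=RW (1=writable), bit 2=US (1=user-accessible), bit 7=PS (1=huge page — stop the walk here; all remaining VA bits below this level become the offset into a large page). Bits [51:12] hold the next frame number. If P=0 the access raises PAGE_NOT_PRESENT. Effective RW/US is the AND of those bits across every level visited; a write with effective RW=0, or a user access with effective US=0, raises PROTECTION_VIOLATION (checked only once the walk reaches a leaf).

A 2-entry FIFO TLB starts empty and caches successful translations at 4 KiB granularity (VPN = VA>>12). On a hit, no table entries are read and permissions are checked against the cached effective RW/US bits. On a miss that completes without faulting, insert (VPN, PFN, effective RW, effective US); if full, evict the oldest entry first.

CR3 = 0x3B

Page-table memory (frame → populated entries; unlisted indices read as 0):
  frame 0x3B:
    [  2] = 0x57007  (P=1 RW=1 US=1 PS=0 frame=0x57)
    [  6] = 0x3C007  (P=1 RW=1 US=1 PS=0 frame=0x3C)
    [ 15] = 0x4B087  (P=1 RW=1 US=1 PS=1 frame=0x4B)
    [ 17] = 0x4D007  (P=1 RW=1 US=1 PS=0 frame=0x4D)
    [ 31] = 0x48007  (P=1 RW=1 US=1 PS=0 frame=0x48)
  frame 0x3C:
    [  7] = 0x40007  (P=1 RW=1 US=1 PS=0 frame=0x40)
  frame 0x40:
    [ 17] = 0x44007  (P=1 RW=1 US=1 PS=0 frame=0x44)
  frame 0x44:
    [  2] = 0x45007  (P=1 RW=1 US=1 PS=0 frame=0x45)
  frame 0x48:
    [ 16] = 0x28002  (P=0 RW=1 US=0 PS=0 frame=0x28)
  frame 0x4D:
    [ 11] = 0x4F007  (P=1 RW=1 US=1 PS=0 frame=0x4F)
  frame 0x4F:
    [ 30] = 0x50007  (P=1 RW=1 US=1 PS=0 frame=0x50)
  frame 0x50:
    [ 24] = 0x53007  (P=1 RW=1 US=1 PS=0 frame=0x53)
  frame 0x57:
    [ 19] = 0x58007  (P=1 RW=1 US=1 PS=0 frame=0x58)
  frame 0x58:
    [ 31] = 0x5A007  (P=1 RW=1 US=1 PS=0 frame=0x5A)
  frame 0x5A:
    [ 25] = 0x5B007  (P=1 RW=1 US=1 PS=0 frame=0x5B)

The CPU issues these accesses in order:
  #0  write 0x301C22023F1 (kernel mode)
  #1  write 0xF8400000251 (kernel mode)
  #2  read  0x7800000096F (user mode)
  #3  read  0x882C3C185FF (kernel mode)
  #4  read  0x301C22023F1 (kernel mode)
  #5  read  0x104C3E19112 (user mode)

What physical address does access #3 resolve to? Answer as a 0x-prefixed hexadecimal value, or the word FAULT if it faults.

Walk each access:
#0 VA=0x301C22023F1 (w,kernel):
  [0] read 0x3B idx=6: raw=0x3C007 flags P=1 W=1 U=1 S=0
  [1] read 0x3C idx=7: raw=0x40007 flags P=1 W=1 U=1 S=0
  [2] read 0x40 idx=17: raw=0x44007 flags P=1 W=1 U=1 S=0
  [3] read 0x44 idx=2: raw=0x45007 flags P=1 W=1 U=1 S=0
  ✓ 0x453F1  — 4 lookups
#1 VA=0xF8400000251 (w,kernel):
  [0] read 0x3B idx=31: raw=0x48007 flags P=1 W=1 U=1 S=0
  [1] read 0x48 idx=16: raw=0x28002 flags P=0 W=1 U=0 S=0
  → PAGE_NOT_PRESENT  (2 entries read)
#2 VA=0x7800000096F (r,user):
  [0] read 0x3B idx=15: raw=0x4B087 flags P=1 W=1 U=1 S=1
  ✓ 0x4B96F (huge @L0)  — 1 lookups
#3 VA=0x882C3C185FF (r,kernel):
  [0] read 0x3B idx=17: raw=0x4D007 flags P=1 W=1 U=1 S=0
  [1] read 0x4D idx=11: raw=0x4F007 flags P=1 W=1 U=1 S=0
  [2] read 0x4F idx=30: raw=0x50007 flags P=1 W=1 U=1 S=0
  [3] read 0x50 idx=24: raw=0x53007 flags P=1 W=1 U=1 S=0
  ✓ 0x535FF  — 4 lookups
#4 VA=0x301C22023F1 (r,kernel):
  [0] read 0x3B idx=6: raw=0x3C007 flags P=1 W=1 U=1 S=0
  [1] read 0x3C idx=7: raw=0x40007 flags P=1 W=1 U=1 S=0
  [2] read 0x40 idx=17: raw=0x44007 flags P=1 W=1 U=1 S=0
  [3] read 0x44 idx=2: raw=0x45007 flags P=1 W=1 U=1 S=0
  ✓ 0x453F1  — 4 lookups
#5 VA=0x104C3E19112 (r,user):
  [0] read 0x3B idx=2: raw=0x57007 flags P=1 W=1 U=1 S=0
  [1] read 0x57 idx=19: raw=0x58007 flags P=1 W=1 U=1 S=0
  [2] read 0x58 idx=31: raw=0x5A007 flags P=1 W=1 U=1 S=0
  [3] read 0x5A idx=25: raw=0x5B007 flags P=1 W=1 U=1 S=0
  ✓ 0x5B112  — 4 lookups

Access #3 PA: 0x535FF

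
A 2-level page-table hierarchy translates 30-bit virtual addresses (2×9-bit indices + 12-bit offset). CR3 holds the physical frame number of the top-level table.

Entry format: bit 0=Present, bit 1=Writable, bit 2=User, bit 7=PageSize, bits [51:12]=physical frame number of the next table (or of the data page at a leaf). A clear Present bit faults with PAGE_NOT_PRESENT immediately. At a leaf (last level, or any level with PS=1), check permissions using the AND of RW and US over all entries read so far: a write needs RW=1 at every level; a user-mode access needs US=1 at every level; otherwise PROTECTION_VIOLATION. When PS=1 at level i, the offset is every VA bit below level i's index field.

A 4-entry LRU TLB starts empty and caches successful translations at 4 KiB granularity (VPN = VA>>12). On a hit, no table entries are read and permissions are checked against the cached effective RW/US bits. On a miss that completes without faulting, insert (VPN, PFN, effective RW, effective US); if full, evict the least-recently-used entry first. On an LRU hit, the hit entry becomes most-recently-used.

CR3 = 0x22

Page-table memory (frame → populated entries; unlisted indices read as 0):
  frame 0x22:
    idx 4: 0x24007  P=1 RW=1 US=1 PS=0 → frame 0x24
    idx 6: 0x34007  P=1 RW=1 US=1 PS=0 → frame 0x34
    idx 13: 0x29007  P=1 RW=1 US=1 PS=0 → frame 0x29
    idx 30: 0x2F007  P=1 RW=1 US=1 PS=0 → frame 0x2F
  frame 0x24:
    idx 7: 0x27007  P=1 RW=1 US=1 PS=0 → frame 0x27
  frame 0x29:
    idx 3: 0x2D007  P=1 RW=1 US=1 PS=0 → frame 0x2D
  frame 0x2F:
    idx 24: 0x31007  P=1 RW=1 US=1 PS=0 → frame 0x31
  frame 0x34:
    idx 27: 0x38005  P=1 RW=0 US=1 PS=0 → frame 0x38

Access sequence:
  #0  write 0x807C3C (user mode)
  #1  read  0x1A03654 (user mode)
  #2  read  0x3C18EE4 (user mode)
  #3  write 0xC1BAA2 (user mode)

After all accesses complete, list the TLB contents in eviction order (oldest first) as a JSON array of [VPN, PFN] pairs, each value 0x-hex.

Trace:
#0 VA=0x807C3C (w,user):
  L0 @0x22[4] → 0x24007  P=1,RW=1,US=1,PS=0
  L1 @0x24[7] → 0x27007  P=1,RW=1,US=1,PS=0
  ⇒ phys 0x27C3C  [2 reads]
#1 VA=0x1A03654 (r,user):
  L0 @0x22[13] → 0x29007  P=1,RW=1,US=1,PS=0
  L1 @0x29[3] → 0x2D007  P=1,RW=1,US=1,PS=0
  ⇒ phys 0x2D654  [2 reads]
#2 VA=0x3C18EE4 (r,user):
  L0 @0x22[30] → 0x2F007  P=1,RW=1,US=1,PS=0
  L1 @0x2F[24] → 0x31007  P=1,RW=1,US=1,PS=0
  ⇒ phys 0x31EE4  [2 reads]
#3 VA=0xC1BAA2 (w,user):
  L0 @0x22[6] → 0x34007  P=1,RW=1,US=1,PS=0
  L1 @0x34[27] → 0x38005  P=1,RW=0,US=1,PS=0
  ⇒ fault: PROTECTION_VIOLATION  — 2 lookups

TLB: [["0x807", "0x27"], ["0x1A03", "0x2D"], ["0x3C18", "0x31"]]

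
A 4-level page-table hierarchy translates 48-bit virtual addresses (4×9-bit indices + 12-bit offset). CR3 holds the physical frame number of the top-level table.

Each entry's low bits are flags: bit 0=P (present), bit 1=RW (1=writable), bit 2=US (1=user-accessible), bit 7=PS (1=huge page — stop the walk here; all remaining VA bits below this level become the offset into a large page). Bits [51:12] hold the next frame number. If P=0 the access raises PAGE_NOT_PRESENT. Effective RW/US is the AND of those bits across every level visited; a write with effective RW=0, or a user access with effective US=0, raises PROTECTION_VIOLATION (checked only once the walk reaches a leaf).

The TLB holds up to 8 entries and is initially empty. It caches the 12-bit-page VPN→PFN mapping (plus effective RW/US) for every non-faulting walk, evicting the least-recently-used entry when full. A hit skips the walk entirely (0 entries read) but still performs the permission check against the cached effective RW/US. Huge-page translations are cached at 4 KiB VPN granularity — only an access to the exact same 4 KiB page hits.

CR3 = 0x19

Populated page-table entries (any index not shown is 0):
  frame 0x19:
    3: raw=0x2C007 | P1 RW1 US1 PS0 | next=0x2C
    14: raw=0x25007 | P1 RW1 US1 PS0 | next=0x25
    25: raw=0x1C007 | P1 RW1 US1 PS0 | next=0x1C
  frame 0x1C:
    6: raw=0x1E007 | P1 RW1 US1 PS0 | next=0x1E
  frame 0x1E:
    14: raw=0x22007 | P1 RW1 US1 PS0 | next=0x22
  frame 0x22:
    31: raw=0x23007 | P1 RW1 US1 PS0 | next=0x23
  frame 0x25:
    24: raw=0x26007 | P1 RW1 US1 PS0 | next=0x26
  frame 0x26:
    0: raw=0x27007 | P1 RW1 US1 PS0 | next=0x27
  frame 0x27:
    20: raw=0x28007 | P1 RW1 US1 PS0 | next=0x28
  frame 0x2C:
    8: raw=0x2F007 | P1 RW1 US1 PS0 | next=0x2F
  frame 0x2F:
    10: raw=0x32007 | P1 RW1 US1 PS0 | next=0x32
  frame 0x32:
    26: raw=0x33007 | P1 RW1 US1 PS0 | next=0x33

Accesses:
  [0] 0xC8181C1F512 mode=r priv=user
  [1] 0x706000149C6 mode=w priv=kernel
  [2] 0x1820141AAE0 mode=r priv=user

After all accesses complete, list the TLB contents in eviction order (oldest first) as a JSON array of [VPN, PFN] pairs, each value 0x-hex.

Walk each access:
#0 VA=0xC8181C1F512 (r,user):
  L0: frame=0x19 idx=25 entry=0x1C007 [P=1 RW=1 US=1 PS=0]
  L1: frame=0x1C idx=6 entry=0x1E007 [P=1 RW=1 US=1 PS=0]
  L2: frame=0x1E idx=14 entry=0x22007 [P=1 RW=1 US=1 PS=0]
  L3: frame=0x22 idx=31 entry=0x23007 [P=1 RW=1 US=1 PS=0]
  ⇒ phys 0x23512  [4 reads]
#1 VA=0x706000149C6 (w,kernel):
  L0: frame=0x19 idx=14 entry=0x25007 [P=1 RW=1 US=1 PS=0]
  L1: frame=0x25 idx=24 entry=0x26007 [P=1 RW=1 US=1 PS=0]
  L2: frame=0x26 idx=0 entry=0x27007 [P=1 RW=1 US=1 PS=0]
  L3: frame=0x27 idx=20 entry=0x28007 [P=1 RW=1 US=1 PS=0]
  ⇒ phys 0x289C6  [4 reads]
#2 VA=0x1820141AAE0 (r,user):
  L0: frame=0x19 idx=3 entry=0x2C007 [P=1 RW=1 US=1 PS=0]
  L1: frame=0x2C idx=8 entry=0x2F007 [P=1 RW=1 US=1 PS=0]
  L2: frame=0x2F idx=10 entry=0x32007 [P=1 RW=1 US=1 PS=0]
  L3: frame=0x32 idx=26 entry=0x33007 [P=1 RW=1 US=1 PS=0]
  ⇒ phys 0x33AE0  [4 reads]

TLB: [["0xC8181C1F", "0x23"], ["0x70600014", "0x28"], ["0x1820141A", "0x33"]]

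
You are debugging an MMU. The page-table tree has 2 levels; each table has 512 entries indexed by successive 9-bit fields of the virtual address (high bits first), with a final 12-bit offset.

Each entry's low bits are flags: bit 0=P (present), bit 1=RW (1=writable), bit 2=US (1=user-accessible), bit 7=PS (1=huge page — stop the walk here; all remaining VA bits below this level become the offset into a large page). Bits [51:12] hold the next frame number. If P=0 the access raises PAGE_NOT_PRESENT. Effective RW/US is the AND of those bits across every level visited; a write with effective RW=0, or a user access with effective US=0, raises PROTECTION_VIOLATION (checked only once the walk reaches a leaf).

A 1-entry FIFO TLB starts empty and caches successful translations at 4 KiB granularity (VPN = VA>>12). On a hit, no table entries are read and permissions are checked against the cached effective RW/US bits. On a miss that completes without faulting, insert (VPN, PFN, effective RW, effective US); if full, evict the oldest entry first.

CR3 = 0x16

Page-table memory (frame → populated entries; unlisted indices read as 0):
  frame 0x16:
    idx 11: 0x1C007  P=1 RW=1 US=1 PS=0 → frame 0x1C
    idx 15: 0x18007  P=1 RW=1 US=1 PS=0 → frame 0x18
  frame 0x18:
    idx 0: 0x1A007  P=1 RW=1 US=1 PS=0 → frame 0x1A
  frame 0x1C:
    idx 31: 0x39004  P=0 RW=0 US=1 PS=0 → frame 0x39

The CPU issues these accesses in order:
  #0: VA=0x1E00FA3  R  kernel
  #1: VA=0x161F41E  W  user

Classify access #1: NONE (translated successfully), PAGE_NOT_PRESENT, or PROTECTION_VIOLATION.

Per-access translation:
#0 VA=0x1E00FA3 (r,kernel):
  L0 @0x16[15] → 0x18007  P=1,RW=1,US=1,PS=0
  L1 @0x18[0] → 0x1A007  P=1,RW=1,US=1,PS=0
  → PA=0x1AFA3  (2 entries read)
#1 VA=0x161F41E (w,user):
  L0 @0x16[11] → 0x1C007  P=1,RW=1,US=1,PS=0
  L1 @0x1C[31] → 0x39004  P=0,RW=0,US=1,PS=0
  ⇒ fault: PAGE_NOT_PRESENT  — 2 lookups

Access #1 fault: PAGE_NOT_PRESENT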